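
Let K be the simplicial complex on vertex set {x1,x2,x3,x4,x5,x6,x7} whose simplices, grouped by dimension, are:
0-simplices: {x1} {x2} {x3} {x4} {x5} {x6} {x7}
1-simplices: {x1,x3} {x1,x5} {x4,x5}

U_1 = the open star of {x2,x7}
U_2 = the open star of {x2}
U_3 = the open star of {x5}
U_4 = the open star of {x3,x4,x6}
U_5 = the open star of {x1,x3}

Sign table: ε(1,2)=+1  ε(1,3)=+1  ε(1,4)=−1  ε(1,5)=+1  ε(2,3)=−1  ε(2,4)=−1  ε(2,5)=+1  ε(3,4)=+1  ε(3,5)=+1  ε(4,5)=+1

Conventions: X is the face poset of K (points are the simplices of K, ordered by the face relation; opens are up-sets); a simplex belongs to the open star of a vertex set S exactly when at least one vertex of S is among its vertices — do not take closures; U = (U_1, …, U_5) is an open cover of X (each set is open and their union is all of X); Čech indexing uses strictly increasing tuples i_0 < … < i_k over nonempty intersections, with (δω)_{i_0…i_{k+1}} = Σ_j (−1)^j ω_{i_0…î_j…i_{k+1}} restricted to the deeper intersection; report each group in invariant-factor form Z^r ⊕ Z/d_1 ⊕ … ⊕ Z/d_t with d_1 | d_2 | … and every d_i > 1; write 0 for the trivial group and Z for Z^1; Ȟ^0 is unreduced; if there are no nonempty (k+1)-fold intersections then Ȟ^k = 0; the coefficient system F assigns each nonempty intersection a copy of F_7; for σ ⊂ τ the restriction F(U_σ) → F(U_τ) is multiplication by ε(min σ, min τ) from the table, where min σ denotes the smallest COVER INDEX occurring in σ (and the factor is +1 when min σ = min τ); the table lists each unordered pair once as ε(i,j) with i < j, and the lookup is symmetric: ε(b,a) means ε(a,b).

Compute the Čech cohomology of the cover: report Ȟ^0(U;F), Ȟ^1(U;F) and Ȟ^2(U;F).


nerve simplices:
  U1={{x2},{x7}} U2={{x2}} U3={{x5},{x1,x5},{x4,x5}} U4={{x3},{x4},{x6},{x1,x3},{x4,x5}} U5={{x1},{x3},{x1,x3},{x1,x5}}
  U12={{x2}} U34={{x4,x5}} U35={{x1,x5}} U45={{x3},{x1,x3}}
C dims 5,4; δ0: rk_F7 3
degree 0: 5−3−0 = 2 → Ȟ^0 ≅ Z/7 ⊕ Z/7
degree 1: 4−0−3 = 1 → Ȟ^1 ≅ Z/7
degree 2: 0−0−0 = 0 → Ȟ^2 ≅ 0

Ȟ^0(U;F) ≅ Z/7 ⊕ Z/7; Ȟ^1(U;F) ≅ Z/7; Ȟ^2(U;F) ≅ 0


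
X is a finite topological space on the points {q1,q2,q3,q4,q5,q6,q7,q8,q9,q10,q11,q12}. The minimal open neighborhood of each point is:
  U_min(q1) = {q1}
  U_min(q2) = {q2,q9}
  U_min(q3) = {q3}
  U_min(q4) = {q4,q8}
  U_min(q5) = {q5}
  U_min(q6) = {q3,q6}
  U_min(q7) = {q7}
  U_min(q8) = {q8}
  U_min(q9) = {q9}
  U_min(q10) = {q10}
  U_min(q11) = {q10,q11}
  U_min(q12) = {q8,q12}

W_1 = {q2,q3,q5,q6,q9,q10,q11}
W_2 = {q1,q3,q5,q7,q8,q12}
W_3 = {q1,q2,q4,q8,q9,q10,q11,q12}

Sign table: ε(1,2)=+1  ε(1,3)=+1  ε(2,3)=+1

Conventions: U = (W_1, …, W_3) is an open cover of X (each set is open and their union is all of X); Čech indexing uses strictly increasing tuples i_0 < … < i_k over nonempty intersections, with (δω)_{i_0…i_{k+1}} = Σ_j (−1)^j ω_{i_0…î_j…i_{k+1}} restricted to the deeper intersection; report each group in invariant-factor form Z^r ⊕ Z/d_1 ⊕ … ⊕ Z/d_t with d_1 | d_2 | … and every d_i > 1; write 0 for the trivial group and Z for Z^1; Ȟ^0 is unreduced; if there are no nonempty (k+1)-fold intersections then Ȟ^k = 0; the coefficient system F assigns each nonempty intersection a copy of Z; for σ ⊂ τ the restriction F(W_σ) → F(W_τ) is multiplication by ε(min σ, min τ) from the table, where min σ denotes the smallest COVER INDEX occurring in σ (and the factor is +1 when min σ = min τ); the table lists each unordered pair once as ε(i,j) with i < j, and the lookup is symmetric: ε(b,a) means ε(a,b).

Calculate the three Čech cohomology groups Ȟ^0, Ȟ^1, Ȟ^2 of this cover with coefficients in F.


nonempty overlaps:
  W12={q3,q5} W13={q2,q9,q10,q11} W23={q1,q8,q12}
C dims 3,3; δ0: rk 2, SNF 1^2
degree 0: 3−2−0 = 1 → Ȟ^0 ≅ Z
degree 1: 3−0−2 = 1 → Ȟ^1 ≅ Z
degree 2: 0−0−0 = 0 → Ȟ^2 ≅ 0

Ȟ^0 ≅ Z, Ȟ^1 ≅ Z, Ȟ^2 ≅ 0


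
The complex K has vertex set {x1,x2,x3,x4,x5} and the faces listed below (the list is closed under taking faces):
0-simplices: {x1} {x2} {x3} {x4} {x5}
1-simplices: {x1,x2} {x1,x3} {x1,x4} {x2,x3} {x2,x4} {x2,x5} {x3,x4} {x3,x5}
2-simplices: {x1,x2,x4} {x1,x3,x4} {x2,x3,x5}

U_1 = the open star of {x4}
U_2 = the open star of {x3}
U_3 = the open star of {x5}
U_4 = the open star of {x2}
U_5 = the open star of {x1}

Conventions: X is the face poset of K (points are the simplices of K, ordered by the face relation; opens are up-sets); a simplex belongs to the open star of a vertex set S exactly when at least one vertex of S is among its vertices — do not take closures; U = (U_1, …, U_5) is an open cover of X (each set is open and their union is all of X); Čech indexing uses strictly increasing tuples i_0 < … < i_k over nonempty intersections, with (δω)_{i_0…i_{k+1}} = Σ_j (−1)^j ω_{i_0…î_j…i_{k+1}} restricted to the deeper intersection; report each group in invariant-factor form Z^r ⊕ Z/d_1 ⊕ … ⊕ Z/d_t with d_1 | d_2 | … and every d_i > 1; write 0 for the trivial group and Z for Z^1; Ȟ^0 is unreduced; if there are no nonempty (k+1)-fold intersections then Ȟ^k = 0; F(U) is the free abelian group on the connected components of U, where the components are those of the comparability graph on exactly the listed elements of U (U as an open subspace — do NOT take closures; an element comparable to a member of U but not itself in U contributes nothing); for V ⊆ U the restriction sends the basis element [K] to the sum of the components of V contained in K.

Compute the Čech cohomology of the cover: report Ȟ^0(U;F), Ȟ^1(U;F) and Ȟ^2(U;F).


Ȟ^0 ≅ Z, Ȟ^1 ≅ Z and Ȟ^2 ≅ 0

nerve of the cover:
  U1={{x4},{x1,x4},{x2,x4},{x3,x4},{x1,x2,x4},{x1,x3,x4}} U2={{x3},{x1,x3},{x2,x3},{x3,x4},{x3,x5},{x1,x3,x4},{x2,x3,x5}} U3={{x5},{x2,x5},{x3,x5},{x2,x3,x5}} U4={{x2},{x1,x2},{x2,x3},{x2,x4},{x2,x5},{x1,x2,x4},{x2,x3,x5}} U5={{x1},{x1,x2},{x1,x3},{x1,x4},{x1,x2,x4},{x1,x3,x4}}
  U12={{x3,x4},{x1,x3,x4}} U14={{x2,x4},{x1,x2,x4}} U15={{x1,x4},{x1,x2,x4},{x1,x3,x4}} U23={{x3,x5},{x2,x3,x5}} U24={{x2,x3},{x2,x3,x5}} U25={{x1,x3},{x1,x3,x4}} U34={{x2,x5},{x2,x3,x5}} U45={{x1,x2},{x1,x2,x4}}
  U125={{x1,x3,x4}} U145={{x1,x2,x4}} U234={{x2,x3,x5}}
components per intersection:
  U1: {{x4},{x1,x4},{x2,x4},{x3,x4},{x1,x2,x4},{x1,x3,x4}}
  U2: {{x3},{x1,x3},{x2,x3},{x3,x4},{x3,x5},{x1,x3,x4},{x2,x3,x5}}
  U3: {{x5},{x2,x5},{x3,x5},{x2,x3,x5}}
  U4: {{x2},{x1,x2},{x2,x3},{x2,x4},{x2,x5},{x1,x2,x4},{x2,x3,x5}}
  U5: {{x1},{x1,x2},{x1,x3},{x1,x4},{x1,x2,x4},{x1,x3,x4}}
  U12: {{x3,x4},{x1,x3,x4}}
  U14: {{x2,x4},{x1,x2,x4}}
  U15: {{x1,x4},{x1,x2,x4},{x1,x3,x4}}
  U23: {{x3,x5},{x2,x3,x5}}
  U24: {{x2,x3},{x2,x3,x5}}
  U25: {{x1,x3},{x1,x3,x4}}
  U34: {{x2,x5},{x2,x3,x5}}
  U45: {{x1,x2},{x1,x2,x4}}
  U125: {{x1,x3,x4}}
  U145: {{x1,x2,x4}}
  U234: {{x2,x3,x5}}
C dims 5,8,3; δ0: rk 4, SNF 1^4; δ1: rk 3, SNF 1^3
Ȟ^0 = (5 − 4) − 0 = 1, so Ȟ^0 ≅ Z
Ȟ^1 = (8 − 3) − 4 = 1, so Ȟ^1 ≅ Z
Ȟ^2 = (3 − 0) − 3 = 0, so Ȟ^2 ≅ 0


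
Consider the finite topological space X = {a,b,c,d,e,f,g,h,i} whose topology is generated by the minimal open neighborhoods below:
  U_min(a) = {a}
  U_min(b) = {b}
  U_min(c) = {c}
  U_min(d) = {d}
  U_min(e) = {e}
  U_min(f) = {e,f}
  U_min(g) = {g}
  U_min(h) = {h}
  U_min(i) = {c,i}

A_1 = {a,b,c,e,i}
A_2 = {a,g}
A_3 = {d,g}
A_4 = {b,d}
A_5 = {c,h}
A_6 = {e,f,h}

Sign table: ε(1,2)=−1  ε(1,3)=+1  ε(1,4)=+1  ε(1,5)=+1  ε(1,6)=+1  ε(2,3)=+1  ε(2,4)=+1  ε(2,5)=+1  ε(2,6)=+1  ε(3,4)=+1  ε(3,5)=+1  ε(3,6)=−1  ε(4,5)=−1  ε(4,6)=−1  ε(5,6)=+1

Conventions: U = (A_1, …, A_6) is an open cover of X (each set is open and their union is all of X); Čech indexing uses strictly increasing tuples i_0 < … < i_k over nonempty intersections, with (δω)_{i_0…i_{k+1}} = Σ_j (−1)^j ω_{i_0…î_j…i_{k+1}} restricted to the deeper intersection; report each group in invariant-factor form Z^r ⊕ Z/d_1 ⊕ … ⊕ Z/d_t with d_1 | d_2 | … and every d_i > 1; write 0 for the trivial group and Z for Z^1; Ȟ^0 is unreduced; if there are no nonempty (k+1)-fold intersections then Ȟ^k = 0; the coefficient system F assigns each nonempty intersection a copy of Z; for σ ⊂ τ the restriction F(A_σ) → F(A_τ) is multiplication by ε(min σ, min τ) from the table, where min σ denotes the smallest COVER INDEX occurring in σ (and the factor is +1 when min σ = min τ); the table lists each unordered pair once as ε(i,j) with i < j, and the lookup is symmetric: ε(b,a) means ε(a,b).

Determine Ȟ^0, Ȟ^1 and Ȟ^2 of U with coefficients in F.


Ȟ^0(U;F) ≅ 0, Ȟ^1(U;F) ≅ Z ⊕ Z/2 and Ȟ^2(U;F) ≅ 0

nonempty intersections:
  A12={a} A14={b} A15={c} A16={e} A23={g} A34={d} A56={h}
C dims 6,7; δ0: rk 6, SNF 1^5·2
Ȟ^0: (6−6)−0=0 ⇒ 0
Ȟ^1: (7−0)−6=1 plus torsion [2] ⇒ Z ⊕ Z/2
Ȟ^2: (0−0)−0=0 ⇒ 0


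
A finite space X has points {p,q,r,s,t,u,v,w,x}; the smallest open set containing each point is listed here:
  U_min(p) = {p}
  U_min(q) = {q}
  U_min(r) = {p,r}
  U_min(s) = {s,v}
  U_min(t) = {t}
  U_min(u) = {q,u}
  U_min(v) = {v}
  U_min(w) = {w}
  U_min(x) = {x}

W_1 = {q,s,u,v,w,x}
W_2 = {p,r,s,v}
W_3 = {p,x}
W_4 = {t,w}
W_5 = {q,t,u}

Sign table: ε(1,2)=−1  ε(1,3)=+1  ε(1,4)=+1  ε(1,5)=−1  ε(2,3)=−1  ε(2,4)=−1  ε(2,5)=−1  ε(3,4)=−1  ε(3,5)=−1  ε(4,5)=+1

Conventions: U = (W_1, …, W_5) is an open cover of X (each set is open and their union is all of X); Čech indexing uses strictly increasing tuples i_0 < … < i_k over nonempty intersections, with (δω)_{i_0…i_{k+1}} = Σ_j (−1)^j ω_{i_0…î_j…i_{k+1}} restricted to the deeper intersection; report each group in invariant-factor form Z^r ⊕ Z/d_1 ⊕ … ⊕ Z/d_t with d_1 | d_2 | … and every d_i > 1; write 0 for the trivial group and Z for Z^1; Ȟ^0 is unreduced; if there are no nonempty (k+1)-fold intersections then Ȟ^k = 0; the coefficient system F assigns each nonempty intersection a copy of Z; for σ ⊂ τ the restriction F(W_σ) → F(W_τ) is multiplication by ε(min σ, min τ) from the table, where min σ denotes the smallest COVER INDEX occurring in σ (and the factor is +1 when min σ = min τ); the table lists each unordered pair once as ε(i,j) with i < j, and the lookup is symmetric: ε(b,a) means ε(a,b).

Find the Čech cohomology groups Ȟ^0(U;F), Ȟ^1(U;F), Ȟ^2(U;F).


Ȟ^0(U;F) ≅ 0,  Ȟ^1(U;F) ≅ Z ⊕ Z/2,  Ȟ^2(U;F) ≅ 0

nerve simplices:
  W12={s,v} W13={x} W14={w} W15={q,u} W23={p} W45={t}
C dims 5,6; δ0: rk 5, SNF 1^4·2
degree 0: 5−5−0 = 0 → Ȟ^0 ≅ 0
degree 1: 6−0−5 = 1 plus torsion [2] → Ȟ^1 ≅ Z ⊕ Z/2
degree 2: 0−0−0 = 0 → Ȟ^2 ≅ 0


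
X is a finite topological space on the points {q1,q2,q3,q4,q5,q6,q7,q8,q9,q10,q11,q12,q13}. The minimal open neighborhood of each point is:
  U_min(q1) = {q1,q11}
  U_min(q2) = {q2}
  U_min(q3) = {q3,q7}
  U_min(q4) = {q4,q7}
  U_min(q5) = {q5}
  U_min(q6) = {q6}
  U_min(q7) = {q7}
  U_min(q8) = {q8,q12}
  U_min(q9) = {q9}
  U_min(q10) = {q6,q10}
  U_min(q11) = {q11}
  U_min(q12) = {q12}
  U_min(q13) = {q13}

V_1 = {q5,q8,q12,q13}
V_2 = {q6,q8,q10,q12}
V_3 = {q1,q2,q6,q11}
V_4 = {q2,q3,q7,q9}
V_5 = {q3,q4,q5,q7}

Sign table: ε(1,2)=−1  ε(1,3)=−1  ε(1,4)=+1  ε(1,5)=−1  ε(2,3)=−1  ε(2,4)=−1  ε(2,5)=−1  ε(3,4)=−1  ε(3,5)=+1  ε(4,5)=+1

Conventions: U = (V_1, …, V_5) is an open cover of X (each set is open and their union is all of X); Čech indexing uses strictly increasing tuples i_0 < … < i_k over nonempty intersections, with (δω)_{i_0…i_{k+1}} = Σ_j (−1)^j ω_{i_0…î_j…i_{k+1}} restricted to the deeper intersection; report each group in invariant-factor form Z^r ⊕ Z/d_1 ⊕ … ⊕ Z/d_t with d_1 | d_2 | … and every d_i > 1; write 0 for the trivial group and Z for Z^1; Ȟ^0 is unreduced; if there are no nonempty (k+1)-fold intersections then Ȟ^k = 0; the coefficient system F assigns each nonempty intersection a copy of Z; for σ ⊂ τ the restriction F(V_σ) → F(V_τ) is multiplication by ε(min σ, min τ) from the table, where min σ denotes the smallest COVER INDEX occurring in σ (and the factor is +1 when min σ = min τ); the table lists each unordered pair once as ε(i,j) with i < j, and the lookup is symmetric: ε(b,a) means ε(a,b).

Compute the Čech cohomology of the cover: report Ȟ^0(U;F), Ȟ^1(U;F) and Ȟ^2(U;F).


nerve of the cover:
  V12={q8,q12} V15={q5} V23={q6} V34={q2} V45={q3,q7}
C dims 5,5; δ0: rk 4, SNF 1^4
Ȟ^0 = (5 − 4) − 0 = 1, so Ȟ^0 ≅ Z
Ȟ^1 = (5 − 0) − 4 = 1, so Ȟ^1 ≅ Z
Ȟ^2 = (0 − 0) − 0 = 0, so Ȟ^2 ≅ 0

Ȟ^0 ≅ Z, Ȟ^1 ≅ Z and Ȟ^2 ≅ 0


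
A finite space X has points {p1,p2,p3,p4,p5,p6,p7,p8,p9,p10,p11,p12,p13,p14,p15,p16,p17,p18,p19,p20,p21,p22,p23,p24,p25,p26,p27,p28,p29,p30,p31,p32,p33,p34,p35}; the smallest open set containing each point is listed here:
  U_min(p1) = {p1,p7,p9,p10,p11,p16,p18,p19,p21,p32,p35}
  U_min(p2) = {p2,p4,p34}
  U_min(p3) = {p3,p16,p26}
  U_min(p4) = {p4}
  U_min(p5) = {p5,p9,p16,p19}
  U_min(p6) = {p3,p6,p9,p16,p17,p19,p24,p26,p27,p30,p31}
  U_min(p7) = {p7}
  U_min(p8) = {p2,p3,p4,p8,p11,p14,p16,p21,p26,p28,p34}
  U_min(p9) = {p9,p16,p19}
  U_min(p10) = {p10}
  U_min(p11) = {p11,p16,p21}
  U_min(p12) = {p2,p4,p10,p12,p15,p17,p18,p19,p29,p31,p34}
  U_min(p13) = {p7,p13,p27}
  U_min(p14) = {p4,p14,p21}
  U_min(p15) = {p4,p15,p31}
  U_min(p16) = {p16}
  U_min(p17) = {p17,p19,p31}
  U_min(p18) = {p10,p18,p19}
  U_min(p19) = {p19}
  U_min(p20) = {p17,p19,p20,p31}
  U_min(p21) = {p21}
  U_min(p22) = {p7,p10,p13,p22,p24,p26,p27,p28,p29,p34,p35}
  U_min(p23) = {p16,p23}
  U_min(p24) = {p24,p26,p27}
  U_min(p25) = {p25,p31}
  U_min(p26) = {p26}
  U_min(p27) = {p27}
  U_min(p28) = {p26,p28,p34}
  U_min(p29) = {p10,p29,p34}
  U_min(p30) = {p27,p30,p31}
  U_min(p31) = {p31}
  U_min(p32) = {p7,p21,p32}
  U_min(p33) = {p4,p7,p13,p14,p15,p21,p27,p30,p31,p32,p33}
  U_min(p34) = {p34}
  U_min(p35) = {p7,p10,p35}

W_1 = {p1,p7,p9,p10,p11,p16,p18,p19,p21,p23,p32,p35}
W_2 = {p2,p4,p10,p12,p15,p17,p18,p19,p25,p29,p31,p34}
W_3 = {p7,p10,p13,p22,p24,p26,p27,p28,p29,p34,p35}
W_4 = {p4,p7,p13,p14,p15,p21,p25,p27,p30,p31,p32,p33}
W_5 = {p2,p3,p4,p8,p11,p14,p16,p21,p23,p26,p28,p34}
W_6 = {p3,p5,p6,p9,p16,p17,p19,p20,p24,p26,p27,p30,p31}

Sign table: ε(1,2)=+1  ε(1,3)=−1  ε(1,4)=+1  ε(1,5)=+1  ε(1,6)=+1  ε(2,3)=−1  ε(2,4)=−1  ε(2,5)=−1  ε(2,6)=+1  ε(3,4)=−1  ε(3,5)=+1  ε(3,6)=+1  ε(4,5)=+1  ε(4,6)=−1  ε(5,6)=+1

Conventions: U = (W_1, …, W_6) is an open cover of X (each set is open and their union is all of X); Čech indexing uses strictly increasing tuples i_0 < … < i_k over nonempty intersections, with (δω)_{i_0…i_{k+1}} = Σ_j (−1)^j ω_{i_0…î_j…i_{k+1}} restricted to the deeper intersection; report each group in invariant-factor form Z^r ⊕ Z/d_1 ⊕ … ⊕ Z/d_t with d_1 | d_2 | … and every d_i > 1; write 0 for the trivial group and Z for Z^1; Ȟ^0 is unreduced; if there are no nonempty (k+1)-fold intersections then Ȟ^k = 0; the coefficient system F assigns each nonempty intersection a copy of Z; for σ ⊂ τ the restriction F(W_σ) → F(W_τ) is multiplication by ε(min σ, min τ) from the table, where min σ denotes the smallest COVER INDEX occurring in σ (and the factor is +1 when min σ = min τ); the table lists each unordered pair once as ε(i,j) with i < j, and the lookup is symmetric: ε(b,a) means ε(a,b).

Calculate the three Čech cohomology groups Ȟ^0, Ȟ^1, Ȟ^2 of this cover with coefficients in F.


nonempty intersections:
  W12={p10,p18,p19} W13={p7,p10,p35} W14={p7,p21,p32} W15={p11,p16,p21,p23} W16={p9,p16,p19} W23={p10,p29,p34} W24={p4,p15,p25,p31} W25={p2,p4,p34} W26={p17,p19,p31} W34={p7,p13,p27} W35={p26,p28,p34} W36={p24,p26,p27} W45={p4,p14,p21} W46={p27,p30,p31} W56={p3,p16,p26}
  W123={p10} W126={p19} W134={p7} W145={p21} W156={p16} W235={p34} W245={p4} W246={p31} W346={p27} W356={p26}
C dims 6,15,10; δ0: rk 6, SNF 1^5·2; δ1: rk 9, SNF 1^9
Ȟ^0: (6−6)−0=0 ⇒ 0
Ȟ^1: (15−9)−6=0 plus torsion [2] ⇒ Z/2
Ȟ^2: (10−0)−9=1 ⇒ Z

Ȟ^0 ≅ 0; Ȟ^1 ≅ Z/2; Ȟ^2 ≅ Z


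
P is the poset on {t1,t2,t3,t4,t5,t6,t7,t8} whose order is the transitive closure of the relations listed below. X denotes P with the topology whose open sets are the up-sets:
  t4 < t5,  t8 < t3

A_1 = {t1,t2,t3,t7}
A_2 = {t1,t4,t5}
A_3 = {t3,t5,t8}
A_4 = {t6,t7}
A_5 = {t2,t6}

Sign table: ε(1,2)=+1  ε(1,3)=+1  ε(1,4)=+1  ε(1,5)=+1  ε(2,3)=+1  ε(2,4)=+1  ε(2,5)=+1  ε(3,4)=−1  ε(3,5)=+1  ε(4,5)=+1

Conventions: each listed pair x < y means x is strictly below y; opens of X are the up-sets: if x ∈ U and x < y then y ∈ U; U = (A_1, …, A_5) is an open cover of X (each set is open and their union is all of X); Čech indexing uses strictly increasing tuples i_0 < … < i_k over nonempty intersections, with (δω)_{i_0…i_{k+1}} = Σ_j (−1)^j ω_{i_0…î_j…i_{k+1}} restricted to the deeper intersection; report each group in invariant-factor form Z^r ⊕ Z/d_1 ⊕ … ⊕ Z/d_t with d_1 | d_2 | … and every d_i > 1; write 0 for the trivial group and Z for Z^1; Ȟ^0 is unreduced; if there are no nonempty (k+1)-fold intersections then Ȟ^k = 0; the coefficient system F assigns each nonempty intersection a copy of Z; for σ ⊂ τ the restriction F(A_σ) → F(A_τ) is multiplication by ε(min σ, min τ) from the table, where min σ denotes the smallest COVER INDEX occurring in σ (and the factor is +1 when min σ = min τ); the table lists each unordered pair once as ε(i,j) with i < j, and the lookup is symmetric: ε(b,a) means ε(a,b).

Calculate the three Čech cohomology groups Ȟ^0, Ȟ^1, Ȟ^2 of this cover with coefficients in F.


Ȟ^0 = Z,  Ȟ^1 = Z^2,  Ȟ^2 = 0

intersection data:
  A12={t1} A13={t3} A14={t7} A15={t2} A23={t5} A45={t6}
C dims 5,6; δ0: rk 4, SNF 1^4
Ȟ^0 = (5 − 4) − 0 = 1, so Ȟ^0 ≅ Z
Ȟ^1 = (6 − 0) − 4 = 2, so Ȟ^1 ≅ Z^2
Ȟ^2 = (0 − 0) − 0 = 0, so Ȟ^2 ≅ 0


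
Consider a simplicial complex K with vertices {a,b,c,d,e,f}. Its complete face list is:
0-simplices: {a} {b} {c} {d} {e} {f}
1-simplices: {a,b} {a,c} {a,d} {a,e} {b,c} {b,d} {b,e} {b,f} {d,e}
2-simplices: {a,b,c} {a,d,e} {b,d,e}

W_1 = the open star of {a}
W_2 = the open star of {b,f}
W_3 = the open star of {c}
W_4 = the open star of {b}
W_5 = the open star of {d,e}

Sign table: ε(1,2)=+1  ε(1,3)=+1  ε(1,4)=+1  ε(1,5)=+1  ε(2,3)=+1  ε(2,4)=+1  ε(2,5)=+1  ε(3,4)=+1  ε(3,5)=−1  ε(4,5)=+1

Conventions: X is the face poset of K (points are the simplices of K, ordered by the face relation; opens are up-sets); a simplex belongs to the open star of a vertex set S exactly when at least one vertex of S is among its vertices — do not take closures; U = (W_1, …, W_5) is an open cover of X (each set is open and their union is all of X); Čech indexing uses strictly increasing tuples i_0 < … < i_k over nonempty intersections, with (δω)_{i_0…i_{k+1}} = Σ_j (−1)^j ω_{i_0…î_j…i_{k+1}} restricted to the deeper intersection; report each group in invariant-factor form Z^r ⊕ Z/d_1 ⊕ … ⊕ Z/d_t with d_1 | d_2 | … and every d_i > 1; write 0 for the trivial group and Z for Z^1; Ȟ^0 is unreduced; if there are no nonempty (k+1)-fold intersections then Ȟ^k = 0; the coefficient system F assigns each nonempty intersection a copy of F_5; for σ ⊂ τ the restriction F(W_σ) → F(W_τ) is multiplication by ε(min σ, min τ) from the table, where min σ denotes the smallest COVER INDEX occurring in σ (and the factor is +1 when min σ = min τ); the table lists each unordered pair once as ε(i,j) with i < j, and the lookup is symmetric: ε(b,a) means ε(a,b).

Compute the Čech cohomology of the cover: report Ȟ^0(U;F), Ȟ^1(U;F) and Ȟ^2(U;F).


Ȟ^0 ≅ Z/5, Ȟ^1 ≅ Z/5, Ȟ^2 ≅ 0

intersection data:
  W1={{a},{a,b},{a,c},{a,d},{a,e},{a,b,c},{a,d,e}} W2={{b},{f},{a,b},{b,c},{b,d},{b,e},{b,f},{a,b,c},{b,d,e}} W3={{c},{a,c},{b,c},{a,b,c}} W4={{b},{a,b},{b,c},{b,d},{b,e},{b,f},{a,b,c},{b,d,e}} W5={{d},{e},{a,d},{a,e},{b,d},{b,e},{d,e},{a,d,e},{b,d,e}}
  W12={{a,b},{a,b,c}} W13={{a,c},{a,b,c}} W14={{a,b},{a,b,c}} W15={{a,d},{a,e},{a,d,e}} W23={{b,c},{a,b,c}} W24={{b},{a,b},{b,c},{b,d},{b,e},{b,f},{a,b,c},{b,d,e}} W25={{b,d},{b,e},{b,d,e}} W34={{b,c},{a,b,c}} W45={{b,d},{b,e},{b,d,e}}
  W123={{a,b,c}} W124={{a,b},{a,b,c}} W134={{a,b,c}} W234={{b,c},{a,b,c}} W245={{b,d},{b,e},{b,d,e}}
  W1234={{a,b,c}}
C dims 5,9,5,1; δ0: rk_F5 4; δ1: rk_F5 4; δ2: rk_F5 1
Ȟ^0 = (5 − 4) − 0 = 1, so Ȟ^0 ≅ Z/5
Ȟ^1 = (9 − 4) − 4 = 1, so Ȟ^1 ≅ Z/5
Ȟ^2 = (5 − 1) − 4 = 0, so Ȟ^2 ≅ 0


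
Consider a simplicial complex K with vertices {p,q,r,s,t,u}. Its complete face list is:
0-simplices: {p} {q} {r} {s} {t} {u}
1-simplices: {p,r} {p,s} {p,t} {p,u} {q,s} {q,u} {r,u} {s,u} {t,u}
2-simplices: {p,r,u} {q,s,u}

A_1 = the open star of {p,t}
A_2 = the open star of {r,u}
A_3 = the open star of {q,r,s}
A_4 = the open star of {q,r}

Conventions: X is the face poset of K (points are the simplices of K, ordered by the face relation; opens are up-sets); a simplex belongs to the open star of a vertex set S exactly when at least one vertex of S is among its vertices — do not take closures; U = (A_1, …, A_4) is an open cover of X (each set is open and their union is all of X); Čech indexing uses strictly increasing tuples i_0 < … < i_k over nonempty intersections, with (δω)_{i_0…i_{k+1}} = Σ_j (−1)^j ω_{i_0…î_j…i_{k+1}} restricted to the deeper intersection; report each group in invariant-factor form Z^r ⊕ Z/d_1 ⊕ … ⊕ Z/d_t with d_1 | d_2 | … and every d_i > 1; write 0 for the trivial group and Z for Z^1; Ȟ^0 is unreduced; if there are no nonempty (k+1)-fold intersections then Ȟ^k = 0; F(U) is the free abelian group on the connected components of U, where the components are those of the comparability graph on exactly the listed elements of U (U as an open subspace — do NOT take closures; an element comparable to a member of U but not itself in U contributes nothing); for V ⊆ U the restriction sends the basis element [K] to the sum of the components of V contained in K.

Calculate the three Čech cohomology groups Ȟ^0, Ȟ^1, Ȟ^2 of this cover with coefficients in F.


Ȟ^0 ≅ Z,  Ȟ^1 ≅ Z^2,  Ȟ^2 ≅ 0

nerve simplices:
  A1={{p},{t},{p,r},{p,s},{p,t},{p,u},{t,u},{p,r,u}} A2={{r},{u},{p,r},{p,u},{q,u},{r,u},{s,u},{t,u},{p,r,u},{q,s,u}} A3={{q},{r},{s},{p,r},{p,s},{q,s},{q,u},{r,u},{s,u},{p,r,u},{q,s,u}} A4={{q},{r},{p,r},{q,s},{q,u},{r,u},{p,r,u},{q,s,u}}
  A12={{p,r},{p,u},{t,u},{p,r,u}} A13={{p,r},{p,s},{p,r,u}} A14={{p,r},{p,r,u}} A23={{r},{p,r},{q,u},{r,u},{s,u},{p,r,u},{q,s,u}} A24={{r},{p,r},{q,u},{r,u},{p,r,u},{q,s,u}} A34={{q},{r},{p,r},{q,s},{q,u},{r,u},{p,r,u},{q,s,u}}
  A123={{p,r},{p,r,u}} A124={{p,r},{p,r,u}} A134={{p,r},{p,r,u}} A234={{r},{p,r},{q,u},{r,u},{p,r,u},{q,s,u}}
  A1234={{p,r},{p,r,u}}
components per intersection:
  A1: {{p},{t},{p,r},{p,s},{p,t},{p,u},{t,u},{p,r,u}}
  A2: {{r},{u},{p,r},{p,u},{q,u},{r,u},{s,u},{t,u},{p,r,u},{q,s,u}}
  A3: {{q},{s},{p,s},{q,s},{q,u},{s,u},{q,s,u}} {{r},{p,r},{r,u},{p,r,u}}
  A4: {{q},{q,s},{q,u},{q,s,u}} {{r},{p,r},{r,u},{p,r,u}}
  A12: {{p,r},{p,u},{p,r,u}} {{t,u}}
  A13: {{p,r},{p,r,u}} {{p,s}}
  A14: {{p,r},{p,r,u}}
  A23: {{r},{p,r},{r,u},{p,r,u}} {{q,u},{s,u},{q,s,u}}
  A24: {{r},{p,r},{r,u},{p,r,u}} {{q,u},{q,s,u}}
  A34: {{q},{q,s},{q,u},{q,s,u}} {{r},{p,r},{r,u},{p,r,u}}
  A123: {{p,r},{p,r,u}}
  A124: {{p,r},{p,r,u}}
  A134: {{p,r},{p,r,u}}
  A234: {{r},{p,r},{r,u},{p,r,u}} {{q,u},{q,s,u}}
  A1234: {{p,r},{p,r,u}}
C dims 6,11,5,1; δ0: rk 5, SNF 1^5; δ1: rk 4, SNF 1^4; δ2: rk 1, SNF 1^1
degree 0: 6−5−0 = 1 → Ȟ^0 ≅ Z
degree 1: 11−4−5 = 2 → Ȟ^1 ≅ Z^2
degree 2: 5−1−4 = 0 → Ȟ^2 ≅ 0


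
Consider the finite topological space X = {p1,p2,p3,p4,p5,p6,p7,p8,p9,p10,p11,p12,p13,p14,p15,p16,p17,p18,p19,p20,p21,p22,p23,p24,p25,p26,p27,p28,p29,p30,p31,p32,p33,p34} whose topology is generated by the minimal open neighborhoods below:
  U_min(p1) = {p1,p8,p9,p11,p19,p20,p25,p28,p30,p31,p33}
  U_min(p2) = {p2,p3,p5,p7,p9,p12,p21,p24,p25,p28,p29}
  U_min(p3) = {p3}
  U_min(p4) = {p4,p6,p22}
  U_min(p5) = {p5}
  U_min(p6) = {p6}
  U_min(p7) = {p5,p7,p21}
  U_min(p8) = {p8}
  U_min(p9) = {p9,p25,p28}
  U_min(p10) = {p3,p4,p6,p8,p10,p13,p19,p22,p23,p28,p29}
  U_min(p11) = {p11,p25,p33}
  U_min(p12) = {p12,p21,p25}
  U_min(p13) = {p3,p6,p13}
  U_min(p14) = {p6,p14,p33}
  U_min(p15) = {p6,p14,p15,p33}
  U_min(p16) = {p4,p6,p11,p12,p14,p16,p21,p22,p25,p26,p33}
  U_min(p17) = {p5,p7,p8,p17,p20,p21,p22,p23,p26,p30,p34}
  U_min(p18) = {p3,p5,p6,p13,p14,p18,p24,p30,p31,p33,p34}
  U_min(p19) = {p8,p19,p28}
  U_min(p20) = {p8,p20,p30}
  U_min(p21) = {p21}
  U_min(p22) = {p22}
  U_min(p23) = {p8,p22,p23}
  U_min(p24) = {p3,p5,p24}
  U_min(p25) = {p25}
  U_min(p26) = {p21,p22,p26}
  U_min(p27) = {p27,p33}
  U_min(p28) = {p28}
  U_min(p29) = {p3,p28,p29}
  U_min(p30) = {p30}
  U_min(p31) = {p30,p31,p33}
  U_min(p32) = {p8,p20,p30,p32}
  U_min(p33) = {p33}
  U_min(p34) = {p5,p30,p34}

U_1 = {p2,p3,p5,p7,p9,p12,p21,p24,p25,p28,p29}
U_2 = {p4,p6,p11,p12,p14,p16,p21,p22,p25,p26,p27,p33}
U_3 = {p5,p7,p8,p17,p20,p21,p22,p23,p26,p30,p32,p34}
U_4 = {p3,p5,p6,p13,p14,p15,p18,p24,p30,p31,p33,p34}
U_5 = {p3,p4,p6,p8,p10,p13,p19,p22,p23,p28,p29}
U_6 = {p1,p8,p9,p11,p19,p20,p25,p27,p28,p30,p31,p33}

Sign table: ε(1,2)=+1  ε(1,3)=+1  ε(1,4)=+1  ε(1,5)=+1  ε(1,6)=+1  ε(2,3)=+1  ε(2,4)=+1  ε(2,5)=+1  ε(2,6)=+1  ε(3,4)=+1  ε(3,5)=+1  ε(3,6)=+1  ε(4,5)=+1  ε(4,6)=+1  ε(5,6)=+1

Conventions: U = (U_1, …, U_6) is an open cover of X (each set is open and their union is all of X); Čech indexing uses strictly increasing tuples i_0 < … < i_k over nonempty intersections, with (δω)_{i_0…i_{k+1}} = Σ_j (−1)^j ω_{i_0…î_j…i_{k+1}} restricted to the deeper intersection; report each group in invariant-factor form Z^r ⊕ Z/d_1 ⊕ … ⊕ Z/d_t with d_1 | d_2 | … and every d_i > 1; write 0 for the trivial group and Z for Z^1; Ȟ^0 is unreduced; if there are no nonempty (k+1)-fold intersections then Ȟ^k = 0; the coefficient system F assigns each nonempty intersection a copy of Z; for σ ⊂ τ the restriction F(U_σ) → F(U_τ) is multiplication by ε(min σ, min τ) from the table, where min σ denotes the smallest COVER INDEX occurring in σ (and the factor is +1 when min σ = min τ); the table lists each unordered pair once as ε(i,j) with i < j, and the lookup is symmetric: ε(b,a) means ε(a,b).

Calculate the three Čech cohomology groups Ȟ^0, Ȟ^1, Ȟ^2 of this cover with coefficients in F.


cover nerve:
  U12={p12,p21,p25} U13={p5,p7,p21} U14={p3,p5,p24} U15={p3,p28,p29} U16={p9,p25,p28} U23={p21,p22,p26} U24={p6,p14,p33} U25={p4,p6,p22} U26={p11,p25,p27,p33} U34={p5,p30,p34} U35={p8,p22,p23} U36={p8,p20,p30} U45={p3,p6,p13} U46={p30,p31,p33} U56={p8,p19,p28}
  U123={p21} U126={p25} U134={p5} U145={p3} U156={p28} U235={p22} U245={p6} U246={p33} U346={p30} U356={p8}
C dims 6,15,10; δ0: rk 5, SNF 1^5; δ1: rk 10, SNF 1^9·2
Ȟ^0: (6−5)−0=1 ⇒ Z
Ȟ^1: (15−10)−5=0 ⇒ 0
Ȟ^2: (10−0)−10=0 plus torsion [2] ⇒ Z/2

Ȟ^0 ≅ Z, Ȟ^1 ≅ 0 and Ȟ^2 ≅ Z/2


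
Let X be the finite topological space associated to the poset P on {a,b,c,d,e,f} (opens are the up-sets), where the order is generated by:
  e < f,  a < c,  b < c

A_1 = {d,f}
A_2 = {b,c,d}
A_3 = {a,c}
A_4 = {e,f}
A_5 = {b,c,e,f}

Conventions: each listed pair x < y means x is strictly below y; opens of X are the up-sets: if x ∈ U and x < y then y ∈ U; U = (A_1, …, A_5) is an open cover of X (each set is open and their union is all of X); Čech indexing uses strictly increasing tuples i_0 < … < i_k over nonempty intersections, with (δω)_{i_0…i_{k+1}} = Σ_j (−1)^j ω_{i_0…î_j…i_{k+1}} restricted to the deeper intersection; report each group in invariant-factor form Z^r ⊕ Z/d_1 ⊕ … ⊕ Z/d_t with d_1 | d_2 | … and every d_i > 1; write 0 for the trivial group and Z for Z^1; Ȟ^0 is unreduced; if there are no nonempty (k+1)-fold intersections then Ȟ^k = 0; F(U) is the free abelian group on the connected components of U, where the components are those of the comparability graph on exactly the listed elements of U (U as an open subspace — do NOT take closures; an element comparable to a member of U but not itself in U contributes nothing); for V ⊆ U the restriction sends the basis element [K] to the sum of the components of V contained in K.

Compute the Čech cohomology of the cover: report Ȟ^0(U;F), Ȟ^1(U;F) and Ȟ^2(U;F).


nonempty overlaps:
  A12={d} A14={f} A15={f} A23={c} A25={b,c} A35={c} A45={e,f}
  A145={f} A235={c}
components per intersection:
  A1: {d} {f}
  A2: {b,c} {d}
  A3: {a,c}
  A4: {e,f}
  A5: {b,c} {e,f}
  A12: {d}
  A14: {f}
  A15: {f}
  A23: {c}
  A25: {b,c}
  A35: {c}
  A45: {e,f}
  A145: {f}
  A235: {c}
C dims 8,7,2; δ0: rk 5, SNF 1^5; δ1: rk 2, SNF 1^2
degree 0: 8−5−0 = 3 → Ȟ^0 ≅ Z^3
degree 1: 7−2−5 = 0 → Ȟ^1 ≅ 0
degree 2: 2−0−2 = 0 → Ȟ^2 ≅ 0

Ȟ^0(U;F) ≅ Z^3, Ȟ^1(U;F) ≅ 0 and Ȟ^2(U;F) ≅ 0


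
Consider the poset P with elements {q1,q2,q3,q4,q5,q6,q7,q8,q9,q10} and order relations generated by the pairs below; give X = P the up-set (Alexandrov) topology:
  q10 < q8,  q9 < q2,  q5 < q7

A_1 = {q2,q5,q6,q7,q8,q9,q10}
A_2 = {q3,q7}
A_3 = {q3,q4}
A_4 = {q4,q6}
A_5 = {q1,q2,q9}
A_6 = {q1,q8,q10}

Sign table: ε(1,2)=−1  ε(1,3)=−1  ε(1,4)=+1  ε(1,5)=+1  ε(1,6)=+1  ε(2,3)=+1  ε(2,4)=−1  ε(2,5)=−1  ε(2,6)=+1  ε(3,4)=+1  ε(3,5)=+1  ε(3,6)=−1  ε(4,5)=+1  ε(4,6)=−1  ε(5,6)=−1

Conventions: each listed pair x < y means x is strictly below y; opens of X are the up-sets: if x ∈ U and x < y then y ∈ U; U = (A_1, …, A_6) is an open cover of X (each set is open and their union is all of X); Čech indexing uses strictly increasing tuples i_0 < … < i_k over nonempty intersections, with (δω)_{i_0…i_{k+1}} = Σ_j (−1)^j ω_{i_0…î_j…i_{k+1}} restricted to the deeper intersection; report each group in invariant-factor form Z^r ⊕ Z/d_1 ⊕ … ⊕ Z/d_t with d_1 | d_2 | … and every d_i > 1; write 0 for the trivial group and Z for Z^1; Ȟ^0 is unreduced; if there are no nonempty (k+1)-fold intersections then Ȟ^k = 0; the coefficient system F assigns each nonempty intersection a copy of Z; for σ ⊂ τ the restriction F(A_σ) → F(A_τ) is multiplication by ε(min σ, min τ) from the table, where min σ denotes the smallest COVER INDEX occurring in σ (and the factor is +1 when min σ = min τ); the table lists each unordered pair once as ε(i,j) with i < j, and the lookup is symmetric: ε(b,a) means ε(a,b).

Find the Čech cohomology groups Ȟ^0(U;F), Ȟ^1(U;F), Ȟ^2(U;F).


Ȟ^0 ≅ 0, Ȟ^1 ≅ Z ⊕ Z/2 and Ȟ^2 ≅ 0

intersection data:
  A12={q7} A14={q6} A15={q2,q9} A16={q8,q10} A23={q3} A34={q4} A56={q1}
C dims 6,7; δ0: rk 6, SNF 1^5·2
Ȟ^0 = (6 − 6) − 0 = 0, so Ȟ^0 ≅ 0
Ȟ^1 = (7 − 0) − 6 = 1 plus torsion [2], so Ȟ^1 ≅ Z ⊕ Z/2
Ȟ^2 = (0 − 0) − 0 = 0, so Ȟ^2 ≅ 0


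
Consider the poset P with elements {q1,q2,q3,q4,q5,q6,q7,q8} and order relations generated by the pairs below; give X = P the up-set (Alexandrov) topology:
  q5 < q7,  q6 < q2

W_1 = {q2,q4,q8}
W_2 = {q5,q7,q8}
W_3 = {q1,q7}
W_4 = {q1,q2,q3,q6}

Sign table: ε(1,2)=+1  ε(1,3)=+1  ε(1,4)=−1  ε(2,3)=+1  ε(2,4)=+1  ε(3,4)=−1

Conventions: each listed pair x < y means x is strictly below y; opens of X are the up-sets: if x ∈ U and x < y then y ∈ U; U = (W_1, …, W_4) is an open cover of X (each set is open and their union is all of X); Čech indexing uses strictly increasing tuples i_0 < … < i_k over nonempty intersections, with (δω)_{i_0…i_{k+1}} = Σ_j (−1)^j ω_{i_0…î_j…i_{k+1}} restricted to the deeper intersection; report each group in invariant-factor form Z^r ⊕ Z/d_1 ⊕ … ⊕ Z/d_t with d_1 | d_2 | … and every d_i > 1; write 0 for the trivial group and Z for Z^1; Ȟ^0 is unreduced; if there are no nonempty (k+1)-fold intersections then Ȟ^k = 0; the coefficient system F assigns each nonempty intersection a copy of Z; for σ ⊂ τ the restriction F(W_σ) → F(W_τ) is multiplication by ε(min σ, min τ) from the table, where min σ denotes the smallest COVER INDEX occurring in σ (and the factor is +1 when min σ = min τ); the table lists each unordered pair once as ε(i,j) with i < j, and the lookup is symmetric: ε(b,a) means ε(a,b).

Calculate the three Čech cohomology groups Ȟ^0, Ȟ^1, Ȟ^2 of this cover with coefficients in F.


nonempty overlaps:
  W12={q8} W14={q2} W23={q7} W34={q1}
C dims 4,4; δ0: rk 3, SNF 1^3
degree 0: 4−3−0 = 1 → Ȟ^0 ≅ Z
degree 1: 4−0−3 = 1 → Ȟ^1 ≅ Z
degree 2: 0−0−0 = 0 → Ȟ^2 ≅ 0

Ȟ^0 ≅ Z, Ȟ^1 ≅ Z and Ȟ^2 ≅ 0


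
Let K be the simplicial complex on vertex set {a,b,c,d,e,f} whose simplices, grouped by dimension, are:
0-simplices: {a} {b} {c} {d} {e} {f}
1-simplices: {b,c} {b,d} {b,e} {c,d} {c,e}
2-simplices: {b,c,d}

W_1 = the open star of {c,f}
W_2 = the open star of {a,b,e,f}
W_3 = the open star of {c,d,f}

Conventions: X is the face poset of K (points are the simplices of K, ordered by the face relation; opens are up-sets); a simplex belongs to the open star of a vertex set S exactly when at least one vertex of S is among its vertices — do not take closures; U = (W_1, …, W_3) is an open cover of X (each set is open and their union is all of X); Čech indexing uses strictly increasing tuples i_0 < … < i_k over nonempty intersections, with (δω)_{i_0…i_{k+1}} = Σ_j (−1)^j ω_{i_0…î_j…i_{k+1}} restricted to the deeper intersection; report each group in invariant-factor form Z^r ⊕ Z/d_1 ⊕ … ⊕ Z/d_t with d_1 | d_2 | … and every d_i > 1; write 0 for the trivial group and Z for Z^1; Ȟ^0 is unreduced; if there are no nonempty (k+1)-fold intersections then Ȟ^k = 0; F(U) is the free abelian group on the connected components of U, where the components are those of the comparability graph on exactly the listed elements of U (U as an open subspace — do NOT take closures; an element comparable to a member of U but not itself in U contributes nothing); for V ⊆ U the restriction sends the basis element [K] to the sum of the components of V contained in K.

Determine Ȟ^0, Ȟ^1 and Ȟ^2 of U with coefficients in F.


nerve of the cover:
  W1={{c},{f},{b,c},{c,d},{c,e},{b,c,d}} W2={{a},{b},{e},{f},{b,c},{b,d},{b,e},{c,e},{b,c,d}} W3={{c},{d},{f},{b,c},{b,d},{c,d},{c,e},{b,c,d}}
  W12={{f},{b,c},{c,e},{b,c,d}} W13={{c},{f},{b,c},{c,d},{c,e},{b,c,d}} W23={{f},{b,c},{b,d},{c,e},{b,c,d}}
  W123={{f},{b,c},{c,e},{b,c,d}}
components per intersection:
  W1: {{c},{b,c},{c,d},{c,e},{b,c,d}} {{f}}
  W2: {{a}} {{b},{e},{b,c},{b,d},{b,e},{c,e},{b,c,d}} {{f}}
  W3: {{c},{d},{b,c},{b,d},{c,d},{c,e},{b,c,d}} {{f}}
  W12: {{f}} {{b,c},{b,c,d}} {{c,e}}
  W13: {{c},{b,c},{c,d},{c,e},{b,c,d}} {{f}}
  W23: {{f}} {{b,c},{b,d},{b,c,d}} {{c,e}}
  W123: {{f}} {{b,c},{b,c,d}} {{c,e}}
C dims 7,8,3; δ0: rk 4, SNF 1^4; δ1: rk 3, SNF 1^3
Ȟ^0 = (7 − 4) − 0 = 3, so Ȟ^0 ≅ Z^3
Ȟ^1 = (8 − 3) − 4 = 1, so Ȟ^1 ≅ Z
Ȟ^2 = (3 − 0) − 3 = 0, so Ȟ^2 ≅ 0

Ȟ^0 ≅ Z^3; Ȟ^1 ≅ Z; Ȟ^2 ≅ 0


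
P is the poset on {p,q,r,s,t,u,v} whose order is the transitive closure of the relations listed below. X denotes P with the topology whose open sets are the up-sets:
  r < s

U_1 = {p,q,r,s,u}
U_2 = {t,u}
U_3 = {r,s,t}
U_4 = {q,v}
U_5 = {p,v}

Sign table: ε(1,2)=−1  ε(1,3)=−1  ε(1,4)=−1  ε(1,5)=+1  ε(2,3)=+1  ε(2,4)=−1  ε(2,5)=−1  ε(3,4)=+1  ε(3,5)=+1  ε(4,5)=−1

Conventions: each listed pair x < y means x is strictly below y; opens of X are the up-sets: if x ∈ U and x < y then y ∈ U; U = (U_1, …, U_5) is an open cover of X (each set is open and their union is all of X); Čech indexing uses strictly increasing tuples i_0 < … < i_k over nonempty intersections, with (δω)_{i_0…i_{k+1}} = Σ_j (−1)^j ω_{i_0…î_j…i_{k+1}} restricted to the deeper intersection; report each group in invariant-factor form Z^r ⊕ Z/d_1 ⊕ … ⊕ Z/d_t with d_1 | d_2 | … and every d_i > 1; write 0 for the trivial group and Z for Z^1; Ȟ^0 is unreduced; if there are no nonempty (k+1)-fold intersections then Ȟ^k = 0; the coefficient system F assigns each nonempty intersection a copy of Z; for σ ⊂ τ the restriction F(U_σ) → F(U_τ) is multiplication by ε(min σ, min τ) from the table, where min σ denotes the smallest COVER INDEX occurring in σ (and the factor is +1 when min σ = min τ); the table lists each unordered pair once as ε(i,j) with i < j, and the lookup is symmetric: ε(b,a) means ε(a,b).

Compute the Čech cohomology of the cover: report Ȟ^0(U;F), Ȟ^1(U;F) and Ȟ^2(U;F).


Ȟ^0(U;F) ≅ Z, Ȟ^1(U;F) ≅ Z^2, Ȟ^2(U;F) ≅ 0

nerve simplices:
  U12={u} U13={r,s} U14={q} U15={p} U23={t} U45={v}
C dims 5,6; δ0: rk 4, SNF 1^4
degree 0: 5−4−0 = 1 → Ȟ^0 ≅ Z
degree 1: 6−0−4 = 2 → Ȟ^1 ≅ Z^2
degree 2: 0−0−0 = 0 → Ȟ^2 ≅ 0


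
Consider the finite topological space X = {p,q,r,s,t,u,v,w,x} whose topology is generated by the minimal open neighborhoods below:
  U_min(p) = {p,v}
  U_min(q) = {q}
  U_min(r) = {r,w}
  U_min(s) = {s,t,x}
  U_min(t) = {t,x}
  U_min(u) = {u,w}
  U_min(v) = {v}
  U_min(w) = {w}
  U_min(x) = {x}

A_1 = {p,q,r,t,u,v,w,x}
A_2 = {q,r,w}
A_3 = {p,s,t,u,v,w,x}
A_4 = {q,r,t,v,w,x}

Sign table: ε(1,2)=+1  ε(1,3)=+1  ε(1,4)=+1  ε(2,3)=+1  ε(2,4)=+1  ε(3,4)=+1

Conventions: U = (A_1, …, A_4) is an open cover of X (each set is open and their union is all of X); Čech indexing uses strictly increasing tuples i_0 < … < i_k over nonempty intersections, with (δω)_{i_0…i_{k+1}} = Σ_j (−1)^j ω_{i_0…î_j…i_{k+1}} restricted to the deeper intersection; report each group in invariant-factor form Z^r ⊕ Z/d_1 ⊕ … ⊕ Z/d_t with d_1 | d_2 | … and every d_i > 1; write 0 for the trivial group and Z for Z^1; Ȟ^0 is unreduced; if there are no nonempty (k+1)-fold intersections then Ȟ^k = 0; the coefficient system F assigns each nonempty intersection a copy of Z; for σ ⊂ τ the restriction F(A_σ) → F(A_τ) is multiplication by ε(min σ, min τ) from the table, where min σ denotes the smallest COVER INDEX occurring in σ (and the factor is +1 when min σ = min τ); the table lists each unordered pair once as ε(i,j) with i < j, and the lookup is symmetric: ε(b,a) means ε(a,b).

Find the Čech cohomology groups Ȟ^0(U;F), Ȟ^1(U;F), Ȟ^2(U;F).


Ȟ^0 = Z, Ȟ^1 = 0, Ȟ^2 = 0

nerve of the cover:
  A12={q,r,w} A13={p,t,u,v,w,x} A14={q,r,t,v,w,x} A23={w} A24={q,r,w} A34={t,v,w,x}
  A123={w} A124={q,r,w} A134={t,v,w,x} A234={w}
  A1234={w}
C dims 4,6,4,1; δ0: rk 3, SNF 1^3; δ1: rk 3, SNF 1^3; δ2: rk 1, SNF 1^1
Ȟ^0 = (4 − 3) − 0 = 1, so Ȟ^0 ≅ Z
Ȟ^1 = (6 − 3) − 3 = 0, so Ȟ^1 ≅ 0
Ȟ^2 = (4 − 1) − 3 = 0, so Ȟ^2 ≅ 0


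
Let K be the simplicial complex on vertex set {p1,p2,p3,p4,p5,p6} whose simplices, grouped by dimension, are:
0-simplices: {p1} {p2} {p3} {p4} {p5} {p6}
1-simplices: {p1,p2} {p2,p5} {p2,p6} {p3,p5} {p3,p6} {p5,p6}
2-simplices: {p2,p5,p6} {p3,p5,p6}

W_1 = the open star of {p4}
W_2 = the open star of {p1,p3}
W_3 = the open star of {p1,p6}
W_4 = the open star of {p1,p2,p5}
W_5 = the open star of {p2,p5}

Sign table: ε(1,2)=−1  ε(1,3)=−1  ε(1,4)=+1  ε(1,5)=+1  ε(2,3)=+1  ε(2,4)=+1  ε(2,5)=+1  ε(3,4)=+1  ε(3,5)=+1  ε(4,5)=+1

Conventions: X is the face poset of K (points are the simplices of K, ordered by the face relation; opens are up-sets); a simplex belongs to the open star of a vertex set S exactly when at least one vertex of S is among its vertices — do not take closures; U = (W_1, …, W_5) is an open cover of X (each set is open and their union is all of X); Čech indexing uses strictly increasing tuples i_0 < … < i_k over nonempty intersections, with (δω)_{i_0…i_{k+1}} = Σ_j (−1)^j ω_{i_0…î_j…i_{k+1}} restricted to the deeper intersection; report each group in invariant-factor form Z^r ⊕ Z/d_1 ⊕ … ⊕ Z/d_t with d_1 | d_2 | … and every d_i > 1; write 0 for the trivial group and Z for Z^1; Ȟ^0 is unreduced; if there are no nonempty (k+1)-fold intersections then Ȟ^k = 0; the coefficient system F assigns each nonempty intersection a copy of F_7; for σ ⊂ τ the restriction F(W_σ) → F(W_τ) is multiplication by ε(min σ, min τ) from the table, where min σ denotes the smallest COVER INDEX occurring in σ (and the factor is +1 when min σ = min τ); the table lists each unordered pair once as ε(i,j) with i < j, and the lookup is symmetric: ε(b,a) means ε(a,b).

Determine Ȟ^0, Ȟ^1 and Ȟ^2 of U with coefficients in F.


nerve of the cover:
  W1={{p4}} W2={{p1},{p3},{p1,p2},{p3,p5},{p3,p6},{p3,p5,p6}} W3={{p1},{p6},{p1,p2},{p2,p6},{p3,p6},{p5,p6},{p2,p5,p6},{p3,p5,p6}} W4={{p1},{p2},{p5},{p1,p2},{p2,p5},{p2,p6},{p3,p5},{p5,p6},{p2,p5,p6},{p3,p5,p6}} W5={{p2},{p5},{p1,p2},{p2,p5},{p2,p6},{p3,p5},{p5,p6},{p2,p5,p6},{p3,p5,p6}}
  W23={{p1},{p1,p2},{p3,p6},{p3,p5,p6}} W24={{p1},{p1,p2},{p3,p5},{p3,p5,p6}} W25={{p1,p2},{p3,p5},{p3,p5,p6}} W34={{p1},{p1,p2},{p2,p6},{p5,p6},{p2,p5,p6},{p3,p5,p6}} W35={{p1,p2},{p2,p6},{p5,p6},{p2,p5,p6},{p3,p5,p6}} W45={{p2},{p5},{p1,p2},{p2,p5},{p2,p6},{p3,p5},{p5,p6},{p2,p5,p6},{p3,p5,p6}}
  W234={{p1},{p1,p2},{p3,p5,p6}} W235={{p1,p2},{p3,p5,p6}} W245={{p1,p2},{p3,p5},{p3,p5,p6}} W345={{p1,p2},{p2,p6},{p5,p6},{p2,p5,p6},{p3,p5,p6}}
  W2345={{p1,p2},{p3,p5,p6}}
C dims 5,6,4,1; δ0: rk_F7 3; δ1: rk_F7 3; δ2: rk_F7 1
Ȟ^0 = (5 − 3) − 0 = 2, so Ȟ^0 ≅ Z/7 ⊕ Z/7
Ȟ^1 = (6 − 3) − 3 = 0, so Ȟ^1 ≅ 0
Ȟ^2 = (4 − 1) − 3 = 0, so Ȟ^2 ≅ 0

Ȟ^0(U;F) ≅ Z/7 ⊕ Z/7,  Ȟ^1(U;F) ≅ 0,  Ȟ^2(U;F) ≅ 0
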